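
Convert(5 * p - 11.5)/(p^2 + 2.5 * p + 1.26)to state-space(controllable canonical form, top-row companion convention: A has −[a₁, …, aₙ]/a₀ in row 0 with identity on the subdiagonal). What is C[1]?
Reachable canonical form: C = numerator coefficients (right-aligned, zero-padded to length n).
num = 5*p - 11.5, C = [[5, -11.5]].
C[1] = -11.5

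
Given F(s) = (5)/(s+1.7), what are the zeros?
Numerator is a nonzero constant (5) → Zeros: none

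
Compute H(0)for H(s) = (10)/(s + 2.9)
DC gain = H(0) = num(0)/den(0) = 10/2.9 = 3.448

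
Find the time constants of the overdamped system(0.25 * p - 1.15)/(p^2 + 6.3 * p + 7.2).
Overdamped: real poles at -1.5, -4.8. τ = -1/pole → τ₁ = 0.6667, τ₂ = 0.2083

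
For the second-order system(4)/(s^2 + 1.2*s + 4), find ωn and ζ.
Standard form: ωn²/(s²+2ζωn·s+ωn²).
const=4=ωn² → ωn=2, s coeff=1.2=2ζωn → ζ=0.3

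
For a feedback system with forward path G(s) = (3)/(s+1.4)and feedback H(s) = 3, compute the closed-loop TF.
Closed-loop T = G/(1+GH).
Numerator: G_num * H_den = 3.
Denominator: G_den * H_den + G_num * H_num = (s + 1.4) + (9) = s + 10.4.
T(s) = (3)/(s + 10.4)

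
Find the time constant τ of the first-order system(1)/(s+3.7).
First-order system: τ = -1/pole. Pole = -3.7. τ = -1/(-3.7) = 0.2703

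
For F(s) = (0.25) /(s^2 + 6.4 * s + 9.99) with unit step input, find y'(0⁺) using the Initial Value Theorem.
IVT: y'(0⁺) = lim_{s→∞} s²·Y(s) = lim_{s→∞} s·F(s).
deg(num) = 0, deg(den) = 2, relative degree = 2 ≥ 2, so s·F(s) → 0. Initial slope = 0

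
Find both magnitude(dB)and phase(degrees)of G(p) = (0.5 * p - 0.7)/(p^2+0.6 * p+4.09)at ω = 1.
Substitute p = j*1: G(j1) = -0.188028 + 0.198323j.
|G| = 20*log₁₀(sqrt(Re²+Im²)) = -11.27 dB.
∠G = atan2(Im, Re) = 133.47°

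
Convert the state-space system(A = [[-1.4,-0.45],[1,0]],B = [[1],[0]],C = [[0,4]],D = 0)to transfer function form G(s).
G(s) = C(sI - A)⁻¹B + D.
Characteristic polynomial det(sI - A) = s^2 + 1.4*s + 0.45.
Numerator from C·adj(sI-A)·B + D·det(sI-A) = 4.
G(s) = (4)/(s^2 + 1.4*s + 0.45)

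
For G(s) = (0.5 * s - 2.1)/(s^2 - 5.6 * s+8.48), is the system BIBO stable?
Denominator: s^2 - 5.6*s + 8.48. Poles: 2.8 + 0.8j, 2.8 - 0.8j. All Re(p)<0: No (unstable)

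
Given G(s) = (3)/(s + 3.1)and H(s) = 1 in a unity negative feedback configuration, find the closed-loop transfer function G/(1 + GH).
Closed-loop T = G/(1+GH).
Numerator: G_num * H_den = 3.
Denominator: G_den * H_den + G_num * H_num = (s + 3.1) + (3) = s + 6.1.
T(s) = (3)/(s + 6.1)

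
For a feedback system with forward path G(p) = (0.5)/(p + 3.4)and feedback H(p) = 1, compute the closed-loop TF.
Closed-loop T = G/(1+GH).
Numerator: G_num * H_den = 0.5.
Denominator: G_den * H_den + G_num * H_num = (p + 3.4) + (0.5) = p + 3.9.
T(p) = (0.5)/(p + 3.9)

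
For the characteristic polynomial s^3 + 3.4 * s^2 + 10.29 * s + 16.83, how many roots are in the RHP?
s^3 + 3.4*s^2 + 10.29*s + 16.83 = (s + 2.2)(s^2 + 1.2*s + 7.65). Poles: -0.6 + 2.7j, -0.6 - 2.7j, -2.2. RHP poles (Re>0): 0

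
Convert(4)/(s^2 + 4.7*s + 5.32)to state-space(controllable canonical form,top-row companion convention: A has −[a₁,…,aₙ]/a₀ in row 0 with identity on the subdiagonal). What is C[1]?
Reachable canonical form: C = numerator coefficients (right-aligned, zero-padded to length n).
num = 4, C = [[0, 4]].
C[1] = 4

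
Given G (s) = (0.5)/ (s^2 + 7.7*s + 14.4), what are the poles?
Set denominator = 0: s^2 + 7.7*s + 14.4 = (s + 3.2)(s + 4.5) = 0 → Poles: -3.2, -4.5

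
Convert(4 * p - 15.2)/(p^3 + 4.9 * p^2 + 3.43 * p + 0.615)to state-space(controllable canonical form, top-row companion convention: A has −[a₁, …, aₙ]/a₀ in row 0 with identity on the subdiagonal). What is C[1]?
Reachable canonical form: C = numerator coefficients (right-aligned, zero-padded to length n).
num = 4*p - 15.2, C = [[0, 4, -15.2]].
C[1] = 4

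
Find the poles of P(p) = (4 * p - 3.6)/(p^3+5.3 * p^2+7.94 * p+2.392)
Set denominator = 0: p^3 + 5.3*p^2 + 7.94*p + 2.392 = (p + 2.6)(p + 2.3)(p + 0.4) = 0 → Poles: -0.4, -2.3, -2.6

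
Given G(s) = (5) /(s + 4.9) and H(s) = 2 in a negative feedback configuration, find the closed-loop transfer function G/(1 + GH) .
Closed-loop T = G/(1+GH).
Numerator: G_num * H_den = 5.
Denominator: G_den * H_den + G_num * H_num = (s + 4.9) + (10) = s + 14.9.
T(s) = (5)/(s + 14.9)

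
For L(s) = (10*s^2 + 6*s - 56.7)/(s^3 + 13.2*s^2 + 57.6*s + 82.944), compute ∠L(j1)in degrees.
Substitute s = j*1: L(j1) = -0.534512 + 0.519806j.
∠L(j1) = atan2(Im, Re) = atan2(0.519806, -0.534512) = 135.80°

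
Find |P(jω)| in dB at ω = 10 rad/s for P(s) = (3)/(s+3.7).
Substitute s = j*10: P(j10) = 0.0976339 - 0.263875j.
|P(j10)| = sqrt(Re² + Im²) = 0.2814.
20*log₁₀(0.2814) = -11.01 dB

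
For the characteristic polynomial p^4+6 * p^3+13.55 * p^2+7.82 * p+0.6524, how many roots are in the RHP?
p^4 + 6*p^3 + 13.55*p^2 + 7.82*p + 0.6524 = (p + 0.7)(p + 0.1)(p^2 + 5.2*p + 9.32). Poles: -0.1, -0.7, -2.6 + 1.6j, -2.6 - 1.6j. RHP poles (Re>0): 0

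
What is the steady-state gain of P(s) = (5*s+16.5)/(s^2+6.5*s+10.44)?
DC gain = P(0) = num(0)/den(0) = 16.5/10.44 = 1.58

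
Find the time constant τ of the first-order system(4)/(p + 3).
First-order system: τ = -1/pole. Pole = -3. τ = -1/(-3) = 0.3333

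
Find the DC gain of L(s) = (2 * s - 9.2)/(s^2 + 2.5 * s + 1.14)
DC gain = L(0) = num(0)/den(0) = -9.2/1.14 = -8.07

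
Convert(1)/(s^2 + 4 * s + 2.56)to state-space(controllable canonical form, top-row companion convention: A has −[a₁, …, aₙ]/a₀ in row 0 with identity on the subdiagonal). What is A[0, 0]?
Reachable canonical form for den = s^2 + 4*s + 2.56: top row of A = -[a₁,a₂,...,aₙ]/a₀, ones on the subdiagonal, zeros elsewhere.
A = [[-4, -2.56], [1, 0]].
A[0,0] = -4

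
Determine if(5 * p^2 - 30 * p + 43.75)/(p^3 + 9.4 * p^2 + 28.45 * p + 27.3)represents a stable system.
Denominator: p^3 + 9.4*p^2 + 28.45*p + 27.3 = (p + 3.5)(p + 3.9)(p + 2). Poles: -2, -3.5, -3.9. All Re(p)<0: Yes (stable)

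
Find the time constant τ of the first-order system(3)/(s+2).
First-order system: τ = -1/pole. Pole = -2. τ = -1/(-2) = 0.5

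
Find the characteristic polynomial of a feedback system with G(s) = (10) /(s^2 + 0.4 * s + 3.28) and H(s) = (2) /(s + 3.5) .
Characteristic poly = G_den * H_den + G_num * H_num = (s^3 + 3.9*s^2 + 4.68*s + 11.48) + (20) = s^3 + 3.9*s^2 + 4.68*s + 31.48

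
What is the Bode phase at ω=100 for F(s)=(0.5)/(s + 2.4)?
Substitute s = j*100: F(j100) = 0.000119931 - 0.00499712j.
∠F(j100) = atan2(Im, Re) = atan2(-0.00499712, 0.000119931) = -88.63°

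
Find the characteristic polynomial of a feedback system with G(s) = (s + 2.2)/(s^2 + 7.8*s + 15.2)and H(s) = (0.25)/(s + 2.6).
Characteristic poly = G_den * H_den + G_num * H_num = (s^3 + 10.4*s^2 + 35.48*s + 39.52) + (0.25*s + 0.55) = s^3 + 10.4*s^2 + 35.73*s + 40.07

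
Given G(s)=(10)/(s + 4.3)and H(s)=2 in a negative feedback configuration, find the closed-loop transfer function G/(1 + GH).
Closed-loop T = G/(1+GH).
Numerator: G_num * H_den = 10.
Denominator: G_den * H_den + G_num * H_num = (s + 4.3) + (20) = s + 24.3.
T(s) = (10)/(s + 24.3)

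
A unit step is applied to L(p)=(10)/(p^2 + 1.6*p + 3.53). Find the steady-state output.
FVT: lim_{t→∞} y(t) = lim_{p→0} p*Y(p) where Y(p) = L(p)/p.
= lim_{p→0} L(p) = L(0) = num(0)/den(0) = 10/3.53 = 2.833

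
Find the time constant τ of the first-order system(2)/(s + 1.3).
First-order system: τ = -1/pole. Pole = -1.3. τ = -1/(-1.3) = 0.7692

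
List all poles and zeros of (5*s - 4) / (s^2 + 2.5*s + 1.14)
Set denominator = 0: s^2 + 2.5*s + 1.14 = (s + 1.9)(s + 0.6) = 0 → Poles: -0.6, -1.9
Set numerator = 0: 5*s - 4 = 0 → Zeros: 0.8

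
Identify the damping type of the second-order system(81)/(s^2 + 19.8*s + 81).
Standard form: ωn²/(s²+2ζωn·s+ωn²) gives ωn=9, ζ=1.1.
Overdamped (ζ = 1.1 > 1)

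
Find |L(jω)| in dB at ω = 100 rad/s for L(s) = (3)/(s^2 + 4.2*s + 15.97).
Substitute s = j*100: L(j100) = -0.000299949 - 1.2618e-05j.
|L(j100)| = sqrt(Re² + Im²) = 0.0003002.
20*log₁₀(0.0003002) = -70.45 dB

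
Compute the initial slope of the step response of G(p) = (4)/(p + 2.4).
IVT: y'(0⁺) = lim_{p→∞} p²·Y(p) = lim_{p→∞} p·G(p).
deg(num) = 0, deg(den) = 1, relative degree = 1, so p·G(p) → (leading num)/(leading den) = 4/1 = 4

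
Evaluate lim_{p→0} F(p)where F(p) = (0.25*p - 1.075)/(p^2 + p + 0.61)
DC gain = F(0) = num(0)/den(0) = -1.075/0.61 = -1.762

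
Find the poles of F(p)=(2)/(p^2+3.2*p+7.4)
Set denominator = 0: p^2 + 3.2*p + 7.4 = 0 → Poles: -1.6 + 2.2j, -1.6 - 2.2j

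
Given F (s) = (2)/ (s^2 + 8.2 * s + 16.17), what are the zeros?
Numerator is a nonzero constant (2) → Zeros: none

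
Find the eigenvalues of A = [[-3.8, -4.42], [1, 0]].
Eigenvalues solve det(λI - A) = 0.
Characteristic polynomial: λ^2 + 3.8*λ + 4.42 = 0.
Roots: -1.9 + 0.9j, -1.9 - 0.9j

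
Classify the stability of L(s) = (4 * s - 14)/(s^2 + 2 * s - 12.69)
Denominator: s^2 + 2*s - 12.69 = (s - 2.7)(s + 4.7). Poles: -4.7, 2.7. Unstable (1 pole(s) in RHP)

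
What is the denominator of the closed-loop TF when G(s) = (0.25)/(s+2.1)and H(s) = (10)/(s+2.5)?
Characteristic poly = G_den * H_den + G_num * H_num = (s^2 + 4.6*s + 5.25) + (2.5) = s^2 + 4.6*s + 7.75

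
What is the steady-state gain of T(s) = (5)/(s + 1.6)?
DC gain = T(0) = num(0)/den(0) = 5/1.6 = 3.125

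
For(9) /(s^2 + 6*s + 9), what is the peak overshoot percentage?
Standard form: ωn²/(s²+2ζωn·s+ωn²) → ωn = 3, ζ = 1.
ζ ≥ 1, so the response is non-oscillatory: peak overshoot = 0%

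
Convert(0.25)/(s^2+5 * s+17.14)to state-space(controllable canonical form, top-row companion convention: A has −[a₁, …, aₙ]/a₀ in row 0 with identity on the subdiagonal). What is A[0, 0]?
Reachable canonical form for den = s^2 + 5*s + 17.14: top row of A = -[a₁,a₂,...,aₙ]/a₀, ones on the subdiagonal, zeros elsewhere.
A = [[-5, -17.14], [1, 0]].
A[0,0] = -5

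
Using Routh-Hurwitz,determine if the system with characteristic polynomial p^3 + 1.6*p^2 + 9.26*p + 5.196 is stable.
Routh array:
p^3: [1, 9.26]; p^2: [1.6, 5.196]; p^1: [6.0125]; p^0: [5.196]
First column: [1, 1.6, 6.0125, 5.196]. Sign changes = 0.
Yes, stable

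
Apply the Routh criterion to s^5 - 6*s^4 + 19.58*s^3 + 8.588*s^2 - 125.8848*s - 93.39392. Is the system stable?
Routh array:
s^5: [1, 19.58, -125.8848]; s^4: [-6, 8.588, -93.39392]; s^3: [21.0113, -141.45]; s^2: [-31.8046, -93.39392]; s^1: [-203.15]; s^0: [-93.39392]
First column: [1, -6, 21.0113, -31.8046, -203.15, -93.39392]. Sign changes = 3.
No, unstable (3 RHP root(s))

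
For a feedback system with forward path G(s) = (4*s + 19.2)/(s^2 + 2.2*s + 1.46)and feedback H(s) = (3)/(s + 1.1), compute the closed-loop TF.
Closed-loop T = G/(1+GH).
Numerator: G_num * H_den = 4*s^2 + 23.6*s + 21.12.
Denominator: G_den * H_den + G_num * H_num = (s^3 + 3.3*s^2 + 3.88*s + 1.606) + (12*s + 57.6) = s^3 + 3.3*s^2 + 15.88*s + 59.206.
T(s) = (4*s^2 + 23.6*s + 21.12)/(s^3 + 3.3*s^2 + 15.88*s + 59.206)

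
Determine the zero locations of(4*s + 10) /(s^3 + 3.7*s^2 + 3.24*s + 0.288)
Set numerator = 0: 4*s + 10 = 0 → Zeros: -2.5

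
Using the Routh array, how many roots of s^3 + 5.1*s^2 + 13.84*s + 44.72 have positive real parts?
Routh array:
s^3: [1, 13.84]; s^2: [5.1, 44.72]; s^1: [5.07137]; s^0: [44.72]
First column: [1, 5.1, 5.07137, 44.72]. Sign changes = RHP roots = 0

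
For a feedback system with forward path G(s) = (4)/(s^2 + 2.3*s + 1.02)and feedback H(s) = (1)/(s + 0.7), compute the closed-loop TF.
Closed-loop T = G/(1+GH).
Numerator: G_num * H_den = 4*s + 2.8.
Denominator: G_den * H_den + G_num * H_num = (s^3 + 3*s^2 + 2.63*s + 0.714) + (4) = s^3 + 3*s^2 + 2.63*s + 4.714.
T(s) = (4*s + 2.8)/(s^3 + 3*s^2 + 2.63*s + 4.714)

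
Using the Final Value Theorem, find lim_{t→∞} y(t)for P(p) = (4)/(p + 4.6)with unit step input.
FVT: lim_{t→∞} y(t) = lim_{p→0} p*Y(p) where Y(p) = P(p)/p.
= lim_{p→0} P(p) = P(0) = num(0)/den(0) = 4/4.6 = 0.8696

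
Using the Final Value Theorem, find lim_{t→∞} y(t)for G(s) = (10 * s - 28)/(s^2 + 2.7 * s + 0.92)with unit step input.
FVT: lim_{t→∞} y(t) = lim_{s→0} s*Y(s) where Y(s) = G(s)/s.
= lim_{s→0} G(s) = G(0) = num(0)/den(0) = -28/0.92 = -30.43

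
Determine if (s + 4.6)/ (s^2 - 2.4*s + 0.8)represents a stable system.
Denominator: s^2 - 2.4*s + 0.8 = (s - 2)(s - 0.4). Poles: 0.4, 2. All Re(p)<0: No (unstable)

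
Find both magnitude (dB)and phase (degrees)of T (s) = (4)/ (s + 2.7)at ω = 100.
Substitute s = j*100: T(j100) = 0.00107921 - 0.0399709j.
|T| = 20*log₁₀(sqrt(Re²+Im²)) = -27.96 dB.
∠T = atan2(Im, Re) = -88.45°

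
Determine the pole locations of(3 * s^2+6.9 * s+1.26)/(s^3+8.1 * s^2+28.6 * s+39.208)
Set denominator = 0: s^3 + 8.1*s^2 + 28.6*s + 39.208 = (s + 2.9)(s^2 + 5.2*s + 13.52) = 0 → Poles: -2.6 + 2.6j, -2.6 - 2.6j, -2.9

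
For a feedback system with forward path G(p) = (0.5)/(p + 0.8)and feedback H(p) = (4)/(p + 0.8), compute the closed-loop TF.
Closed-loop T = G/(1+GH).
Numerator: G_num * H_den = 0.5*p + 0.4.
Denominator: G_den * H_den + G_num * H_num = (p^2 + 1.6*p + 0.64) + (2) = p^2 + 1.6*p + 2.64.
T(p) = (0.5*p + 0.4)/(p^2 + 1.6*p + 2.64)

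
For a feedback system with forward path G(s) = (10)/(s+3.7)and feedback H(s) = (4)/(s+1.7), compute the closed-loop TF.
Closed-loop T = G/(1+GH).
Numerator: G_num * H_den = 10*s + 17.
Denominator: G_den * H_den + G_num * H_num = (s^2 + 5.4*s + 6.29) + (40) = s^2 + 5.4*s + 46.29.
T(s) = (10*s + 17)/(s^2 + 5.4*s + 46.29)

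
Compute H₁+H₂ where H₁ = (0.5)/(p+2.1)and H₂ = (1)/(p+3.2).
Parallel: H = H₁ + H₂ = (n₁·d₂ + n₂·d₁)/(d₁·d₂).
n₁·d₂ = 0.5*p + 1.6. n₂·d₁ = p + 2.1. Sum = 1.5*p + 3.7. d₁·d₂ = p^2 + 5.3*p + 6.72.
H(p) = (1.5*p + 3.7)/(p^2 + 5.3*p + 6.72)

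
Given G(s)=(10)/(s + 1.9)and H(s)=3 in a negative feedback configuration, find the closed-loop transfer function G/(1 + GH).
Closed-loop T = G/(1+GH).
Numerator: G_num * H_den = 10.
Denominator: G_den * H_den + G_num * H_num = (s + 1.9) + (30) = s + 31.9.
T(s) = (10)/(s + 31.9)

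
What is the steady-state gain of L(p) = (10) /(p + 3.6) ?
DC gain = L(0) = num(0)/den(0) = 10/3.6 = 2.778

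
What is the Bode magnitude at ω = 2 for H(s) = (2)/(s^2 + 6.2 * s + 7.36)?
Substitute s = j*2: H(j2) = 0.040715 - 0.150258j.
|H(j2)| = sqrt(Re² + Im²) = 0.1557.
20*log₁₀(0.1557) = -16.16 dB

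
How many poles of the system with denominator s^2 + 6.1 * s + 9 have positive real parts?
s^2 + 6.1*s + 9 = (s + 2.5)(s + 3.6). Poles: -2.5, -3.6. RHP poles (Re>0): 0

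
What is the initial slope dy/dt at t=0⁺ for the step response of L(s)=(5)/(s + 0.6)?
IVT: y'(0⁺) = lim_{s→∞} s²·Y(s) = lim_{s→∞} s·L(s).
deg(num) = 0, deg(den) = 1, relative degree = 1, so s·L(s) → (leading num)/(leading den) = 5/1 = 5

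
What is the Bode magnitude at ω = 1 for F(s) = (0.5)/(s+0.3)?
Substitute s = j*1: F(j1) = 0.137615 - 0.458716j.
|F(j1)| = sqrt(Re² + Im²) = 0.4789.
20*log₁₀(0.4789) = -6.39 dB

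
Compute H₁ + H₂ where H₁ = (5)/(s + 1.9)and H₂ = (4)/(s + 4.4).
Parallel: H = H₁ + H₂ = (n₁·d₂ + n₂·d₁)/(d₁·d₂).
n₁·d₂ = 5*s + 22. n₂·d₁ = 4*s + 7.6. Sum = 9*s + 29.6. d₁·d₂ = s^2 + 6.3*s + 8.36.
H(s) = (9*s + 29.6)/(s^2 + 6.3*s + 8.36)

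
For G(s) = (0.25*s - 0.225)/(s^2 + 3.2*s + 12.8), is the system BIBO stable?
Denominator: s^2 + 3.2*s + 12.8. Poles: -1.6 + 3.2j, -1.6 - 3.2j. All Re(p)<0: Yes (stable)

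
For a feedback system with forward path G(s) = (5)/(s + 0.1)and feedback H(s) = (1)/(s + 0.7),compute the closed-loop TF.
Closed-loop T = G/(1+GH).
Numerator: G_num * H_den = 5*s + 3.5.
Denominator: G_den * H_den + G_num * H_num = (s^2 + 0.8*s + 0.07) + (5) = s^2 + 0.8*s + 5.07.
T(s) = (5*s + 3.5)/(s^2 + 0.8*s + 5.07)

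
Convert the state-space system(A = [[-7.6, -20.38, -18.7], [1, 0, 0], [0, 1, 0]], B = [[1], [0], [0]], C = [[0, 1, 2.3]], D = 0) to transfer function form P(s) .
P(s) = C(sI - A)⁻¹B + D.
Characteristic polynomial det(sI - A) = s^3 + 7.6*s^2 + 20.38*s + 18.7.
Numerator from C·adj(sI-A)·B + D·det(sI-A) = s + 2.3.
P(s) = (s + 2.3)/(s^3 + 7.6*s^2 + 20.38*s + 18.7)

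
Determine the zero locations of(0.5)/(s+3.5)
Numerator is a nonzero constant (0.5) → Zeros: none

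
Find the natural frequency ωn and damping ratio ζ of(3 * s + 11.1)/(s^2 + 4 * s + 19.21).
Underdamped: complex pole -2 + 3.9j. ωn = |pole| = 4.383, ζ = -Re(pole)/ωn = 0.4563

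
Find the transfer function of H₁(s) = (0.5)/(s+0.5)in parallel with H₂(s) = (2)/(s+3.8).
Parallel: H = H₁ + H₂ = (n₁·d₂ + n₂·d₁)/(d₁·d₂).
n₁·d₂ = 0.5*s + 1.9. n₂·d₁ = 2*s + 1. Sum = 2.5*s + 2.9. d₁·d₂ = s^2 + 4.3*s + 1.9.
H(s) = (2.5*s + 2.9)/(s^2 + 4.3*s + 1.9)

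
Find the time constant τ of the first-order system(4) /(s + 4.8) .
First-order system: τ = -1/pole. Pole = -4.8. τ = -1/(-4.8) = 0.2083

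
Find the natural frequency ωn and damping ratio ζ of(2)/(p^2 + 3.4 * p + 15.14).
Underdamped: complex pole -1.7 + 3.5j. ωn = |pole| = 3.891, ζ = -Re(pole)/ωn = 0.4369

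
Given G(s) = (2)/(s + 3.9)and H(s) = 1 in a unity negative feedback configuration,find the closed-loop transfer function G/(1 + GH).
Closed-loop T = G/(1+GH).
Numerator: G_num * H_den = 2.
Denominator: G_den * H_den + G_num * H_num = (s + 3.9) + (2) = s + 5.9.
T(s) = (2)/(s + 5.9)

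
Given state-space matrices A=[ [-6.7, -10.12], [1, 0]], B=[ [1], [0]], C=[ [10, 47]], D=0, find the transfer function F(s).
F(s) = C(sI - A)⁻¹B + D.
Characteristic polynomial det(sI - A) = s^2 + 6.7*s + 10.12.
Numerator from C·adj(sI-A)·B + D·det(sI-A) = 10*s + 47.
F(s) = (10*s + 47)/(s^2 + 6.7*s + 10.12)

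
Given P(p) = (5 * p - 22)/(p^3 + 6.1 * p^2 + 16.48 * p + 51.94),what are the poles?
Set denominator = 0: p^3 + 6.1*p^2 + 16.48*p + 51.94 = (p + 4.9)(p^2 + 1.2*p + 10.6) = 0 → Poles: -0.6 + 3.2j, -0.6 - 3.2j, -4.9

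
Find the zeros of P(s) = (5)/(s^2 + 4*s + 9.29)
Numerator is a nonzero constant (5) → Zeros: none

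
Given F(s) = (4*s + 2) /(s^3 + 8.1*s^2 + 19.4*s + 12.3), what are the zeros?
Set numerator = 0: 4*s + 2 = 0 → Zeros: -0.5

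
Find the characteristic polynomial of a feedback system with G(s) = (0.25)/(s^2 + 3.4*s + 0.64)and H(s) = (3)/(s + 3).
Characteristic poly = G_den * H_den + G_num * H_num = (s^3 + 6.4*s^2 + 10.84*s + 1.92) + (0.75) = s^3 + 6.4*s^2 + 10.84*s + 2.67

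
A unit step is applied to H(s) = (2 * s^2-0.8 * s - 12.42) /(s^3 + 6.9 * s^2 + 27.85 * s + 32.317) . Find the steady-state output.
FVT: lim_{t→∞} y(t) = lim_{s→0} s*Y(s) where Y(s) = H(s)/s.
= lim_{s→0} H(s) = H(0) = num(0)/den(0) = -12.42/32.317 = -0.3843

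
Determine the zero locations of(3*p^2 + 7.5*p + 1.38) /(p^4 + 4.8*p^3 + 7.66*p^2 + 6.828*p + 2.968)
Set numerator = 0: 3*p^2 + 7.5*p + 1.38 = 3*(p + 2.3)(p + 0.2) = 0 → Zeros: -0.2, -2.3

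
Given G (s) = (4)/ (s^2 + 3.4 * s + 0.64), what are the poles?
Set denominator = 0: s^2 + 3.4*s + 0.64 = (s + 3.2)(s + 0.2) = 0 → Poles: -0.2, -3.2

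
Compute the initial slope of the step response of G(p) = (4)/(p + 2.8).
IVT: y'(0⁺) = lim_{p→∞} p²·Y(p) = lim_{p→∞} p·G(p).
deg(num) = 0, deg(den) = 1, relative degree = 1, so p·G(p) → (leading num)/(leading den) = 4/1 = 4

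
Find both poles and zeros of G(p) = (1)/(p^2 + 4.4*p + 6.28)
Set denominator = 0: p^2 + 4.4*p + 6.28 = 0 → Poles: -2.2 + 1.2j, -2.2 - 1.2j
Numerator is a nonzero constant (1) → Zeros: none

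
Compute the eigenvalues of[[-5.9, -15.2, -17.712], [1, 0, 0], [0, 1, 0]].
Eigenvalues solve det(λI - A) = 0.
Characteristic polynomial: λ^3 + 5.9*λ^2 + 15.2*λ + 17.712 = 0.
Factor: (λ + 2.7)(λ^2 + 3.2*λ + 6.56) = 0.
Roots: -1.6 + 2j, -1.6 - 2j, -2.7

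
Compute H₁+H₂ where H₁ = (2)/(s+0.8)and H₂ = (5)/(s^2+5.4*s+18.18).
Parallel: H = H₁ + H₂ = (n₁·d₂ + n₂·d₁)/(d₁·d₂).
n₁·d₂ = 2*s^2 + 10.8*s + 36.36. n₂·d₁ = 5*s + 4. Sum = 2*s^2 + 15.8*s + 40.36. d₁·d₂ = s^3 + 6.2*s^2 + 22.5*s + 14.544.
H(s) = (2*s^2 + 15.8*s + 40.36)/(s^3 + 6.2*s^2 + 22.5*s + 14.544)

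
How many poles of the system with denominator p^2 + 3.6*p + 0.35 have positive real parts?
p^2 + 3.6*p + 0.35 = (p + 3.5)(p + 0.1). Poles: -0.1, -3.5. RHP poles (Re>0): 0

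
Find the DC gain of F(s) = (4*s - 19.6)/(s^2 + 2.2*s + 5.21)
DC gain = F(0) = num(0)/den(0) = -19.6/5.21 = -3.762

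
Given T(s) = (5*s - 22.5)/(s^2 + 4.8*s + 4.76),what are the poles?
Set denominator = 0: s^2 + 4.8*s + 4.76 = (s + 3.4)(s + 1.4) = 0 → Poles: -1.4, -3.4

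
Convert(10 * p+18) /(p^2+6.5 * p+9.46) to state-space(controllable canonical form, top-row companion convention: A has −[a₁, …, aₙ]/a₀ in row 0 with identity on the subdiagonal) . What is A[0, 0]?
Reachable canonical form for den = p^2 + 6.5*p + 9.46: top row of A = -[a₁,a₂,...,aₙ]/a₀, ones on the subdiagonal, zeros elsewhere.
A = [[-6.5, -9.46], [1, 0]].
A[0,0] = -6.5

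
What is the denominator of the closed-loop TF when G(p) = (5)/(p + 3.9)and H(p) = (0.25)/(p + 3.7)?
Characteristic poly = G_den * H_den + G_num * H_num = (p^2 + 7.6*p + 14.43) + (1.25) = p^2 + 7.6*p + 15.68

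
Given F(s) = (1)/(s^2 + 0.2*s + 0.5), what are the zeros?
Numerator is a nonzero constant (1) → Zeros: none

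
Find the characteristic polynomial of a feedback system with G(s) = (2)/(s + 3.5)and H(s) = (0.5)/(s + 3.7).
Characteristic poly = G_den * H_den + G_num * H_num = (s^2 + 7.2*s + 12.95) + (1) = s^2 + 7.2*s + 13.95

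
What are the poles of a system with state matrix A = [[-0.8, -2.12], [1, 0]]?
Eigenvalues solve det(λI - A) = 0.
Characteristic polynomial: λ^2 + 0.8*λ + 2.12 = 0.
Roots: -0.4 + 1.4j, -0.4 - 1.4j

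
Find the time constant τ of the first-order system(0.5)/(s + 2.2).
First-order system: τ = -1/pole. Pole = -2.2. τ = -1/(-2.2) = 0.4545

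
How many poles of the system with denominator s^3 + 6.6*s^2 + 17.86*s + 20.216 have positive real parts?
s^3 + 6.6*s^2 + 17.86*s + 20.216 = (s + 2.8)(s^2 + 3.8*s + 7.22). Poles: -1.9 + 1.9j, -1.9 - 1.9j, -2.8. RHP poles (Re>0): 0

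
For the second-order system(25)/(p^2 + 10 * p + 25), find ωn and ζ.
Standard form: ωn²/(p²+2ζωn·p+ωn²).
const=25=ωn² → ωn=5, p coeff=10=2ζωn → ζ=1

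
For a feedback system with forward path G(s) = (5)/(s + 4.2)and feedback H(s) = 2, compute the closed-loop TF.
Closed-loop T = G/(1+GH).
Numerator: G_num * H_den = 5.
Denominator: G_den * H_den + G_num * H_num = (s + 4.2) + (10) = s + 14.2.
T(s) = (5)/(s + 14.2)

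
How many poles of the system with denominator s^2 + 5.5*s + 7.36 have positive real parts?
s^2 + 5.5*s + 7.36 = (s + 3.2)(s + 2.3). Poles: -2.3, -3.2. RHP poles (Re>0): 0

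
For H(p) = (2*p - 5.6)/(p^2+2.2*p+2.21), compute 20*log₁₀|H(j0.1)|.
Substitute p = j*0.1: H(j0.1) = -2.51125 + 0.342034j.
|H(j0.1)| = sqrt(Re² + Im²) = 2.534.
20*log₁₀(2.534) = 8.08 dB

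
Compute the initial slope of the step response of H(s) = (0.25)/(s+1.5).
IVT: y'(0⁺) = lim_{s→∞} s²·Y(s) = lim_{s→∞} s·H(s).
deg(num) = 0, deg(den) = 1, relative degree = 1, so s·H(s) → (leading num)/(leading den) = 0.25/1 = 0.25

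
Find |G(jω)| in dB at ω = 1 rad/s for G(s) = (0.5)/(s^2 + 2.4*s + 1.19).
Substitute s = j*1: G(j1) = 0.0163903 - 0.207036j.
|G(j1)| = sqrt(Re² + Im²) = 0.2077.
20*log₁₀(0.2077) = -13.65 dB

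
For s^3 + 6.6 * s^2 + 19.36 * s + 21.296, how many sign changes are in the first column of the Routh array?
Routh array:
s^3: [1, 19.36]; s^2: [6.6, 21.296]; s^1: [16.1333]; s^0: [21.296]
First column: [1, 6.6, 16.1333, 21.296]. Sign changes = 0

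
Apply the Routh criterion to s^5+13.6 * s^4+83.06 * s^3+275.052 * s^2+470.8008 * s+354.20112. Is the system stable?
Routh array:
s^5: [1, 83.06, 470.8008]; s^4: [13.6, 275.052, 354.20112]; s^3: [62.8356, 444.7566]; s^2: [178.79, 354.20112]; s^1: [320.273]; s^0: [354.20112]
First column: [1, 13.6, 62.8356, 178.79, 320.273, 354.20112]. Sign changes = 0.
Yes, stable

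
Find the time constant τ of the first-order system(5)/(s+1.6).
First-order system: τ = -1/pole. Pole = -1.6. τ = -1/(-1.6) = 0.625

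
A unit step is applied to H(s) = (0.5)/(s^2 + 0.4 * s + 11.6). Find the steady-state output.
FVT: lim_{t→∞} y(t) = lim_{s→0} s*Y(s) where Y(s) = H(s)/s.
= lim_{s→0} H(s) = H(0) = num(0)/den(0) = 0.5/11.6 = 0.0431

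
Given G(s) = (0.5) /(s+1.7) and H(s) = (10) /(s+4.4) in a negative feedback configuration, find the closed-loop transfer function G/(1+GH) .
Closed-loop T = G/(1+GH).
Numerator: G_num * H_den = 0.5*s + 2.2.
Denominator: G_den * H_den + G_num * H_num = (s^2 + 6.1*s + 7.48) + (5) = s^2 + 6.1*s + 12.48.
T(s) = (0.5*s + 2.2)/(s^2 + 6.1*s + 12.48)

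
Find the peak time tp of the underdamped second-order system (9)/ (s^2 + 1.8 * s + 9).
Standard form: ωn²/(s²+2ζωn·s+ωn²) → ωn = 3, ζ = 0.3.
ωd = ωn·√(1-ζ²) = 3·√(1-0.3²) = 2.862.
tp = π/ωd = π/2.862 = 1.098 s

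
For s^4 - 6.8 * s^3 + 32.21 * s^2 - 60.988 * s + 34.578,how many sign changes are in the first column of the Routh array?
Routh array:
s^4: [1, 32.21, 34.578]; s^3: [-6.8, -60.988]; s^2: [23.2412, 34.578]; s^1: [-50.871]; s^0: [34.578]
First column: [1, -6.8, 23.2412, -50.871, 34.578]. Sign changes = 4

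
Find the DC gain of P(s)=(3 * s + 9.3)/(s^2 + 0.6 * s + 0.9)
DC gain = P(0) = num(0)/den(0) = 9.3/0.9 = 10.33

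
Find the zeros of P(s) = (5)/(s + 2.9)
Numerator is a nonzero constant (5) → Zeros: none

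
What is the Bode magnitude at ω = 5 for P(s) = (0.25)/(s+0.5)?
Substitute s = j*5: P(j5) = 0.0049505 - 0.049505j.
|P(j5)| = sqrt(Re² + Im²) = 0.04975.
20*log₁₀(0.04975) = -26.06 dB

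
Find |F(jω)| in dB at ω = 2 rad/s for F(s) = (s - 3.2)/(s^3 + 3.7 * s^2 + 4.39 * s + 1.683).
Substitute s = j*2: F(j2) = 0.252133 - 0.137481j.
|F(j2)| = sqrt(Re² + Im²) = 0.2872.
20*log₁₀(0.2872) = -10.84 dB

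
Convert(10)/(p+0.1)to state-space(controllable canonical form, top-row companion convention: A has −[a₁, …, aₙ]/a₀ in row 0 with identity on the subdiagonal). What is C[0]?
Reachable canonical form: C = numerator coefficients (right-aligned, zero-padded to length n).
num = 10, C = [[10]].
C[0] = 10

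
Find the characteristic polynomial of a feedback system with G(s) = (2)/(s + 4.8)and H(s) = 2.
Characteristic poly = G_den * H_den + G_num * H_num = (s + 4.8) + (4) = s + 8.8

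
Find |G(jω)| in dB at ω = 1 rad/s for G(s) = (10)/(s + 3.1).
Substitute s = j*1: G(j1) = 2.92177 - 0.942507j.
|G(j1)| = sqrt(Re² + Im²) = 3.07.
20*log₁₀(3.07) = 9.74 dB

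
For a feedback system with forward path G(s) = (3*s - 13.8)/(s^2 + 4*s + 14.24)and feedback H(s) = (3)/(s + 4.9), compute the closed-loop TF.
Closed-loop T = G/(1+GH).
Numerator: G_num * H_den = 3*s^2 + 0.9*s - 67.62.
Denominator: G_den * H_den + G_num * H_num = (s^3 + 8.9*s^2 + 33.84*s + 69.776) + (9*s - 41.4) = s^3 + 8.9*s^2 + 42.84*s + 28.376.
T(s) = (3*s^2 + 0.9*s - 67.62)/(s^3 + 8.9*s^2 + 42.84*s + 28.376)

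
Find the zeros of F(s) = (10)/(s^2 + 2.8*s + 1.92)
Numerator is a nonzero constant (10) → Zeros: none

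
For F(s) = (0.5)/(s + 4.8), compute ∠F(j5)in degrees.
Substitute s = j*5: F(j5) = 0.0499584 - 0.05204j.
∠F(j5) = atan2(Im, Re) = atan2(-0.05204, 0.0499584) = -46.17°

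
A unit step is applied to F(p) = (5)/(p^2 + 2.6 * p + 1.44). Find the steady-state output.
FVT: lim_{t→∞} y(t) = lim_{p→0} p*Y(p) where Y(p) = F(p)/p.
= lim_{p→0} F(p) = F(0) = num(0)/den(0) = 5/1.44 = 3.472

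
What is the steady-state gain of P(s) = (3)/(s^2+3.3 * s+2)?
DC gain = P(0) = num(0)/den(0) = 3/2 = 1.5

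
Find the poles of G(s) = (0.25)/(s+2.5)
Set denominator = 0: s + 2.5 = 0 → Poles: -2.5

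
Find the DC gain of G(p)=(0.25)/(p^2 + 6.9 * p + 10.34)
DC gain = G(0) = num(0)/den(0) = 0.25/10.34 = 0.02418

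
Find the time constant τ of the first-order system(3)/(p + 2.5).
First-order system: τ = -1/pole. Pole = -2.5. τ = -1/(-2.5) = 0.4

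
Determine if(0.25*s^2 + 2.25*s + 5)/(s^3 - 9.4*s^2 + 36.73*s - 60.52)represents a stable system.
Denominator: s^3 - 9.4*s^2 + 36.73*s - 60.52 = (s - 4)(s^2 - 5.4*s + 15.13). Poles: 2.7 + 2.8j, 2.7 - 2.8j, 4. All Re(p)<0: No (unstable)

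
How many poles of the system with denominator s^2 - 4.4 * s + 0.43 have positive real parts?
s^2 - 4.4*s + 0.43 = (s - 0.1)(s - 4.3). Poles: 0.1, 4.3. RHP poles (Re>0): 2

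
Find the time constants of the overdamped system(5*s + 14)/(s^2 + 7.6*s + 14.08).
Overdamped: real poles at -4.4, -3.2. τ = -1/pole → τ₁ = 0.2273, τ₂ = 0.3125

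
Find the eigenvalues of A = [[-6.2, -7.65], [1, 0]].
Eigenvalues solve det(λI - A) = 0.
Characteristic polynomial: λ^2 + 6.2*λ + 7.65 = 0.
Factor: (λ + 1.7)(λ + 4.5) = 0.
Roots: -1.7, -4.5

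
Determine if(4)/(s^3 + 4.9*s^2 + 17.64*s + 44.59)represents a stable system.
Denominator: s^3 + 4.9*s^2 + 17.64*s + 44.59 = (s + 3.5)(s^2 + 1.4*s + 12.74). Poles: -0.7 + 3.5j, -0.7 - 3.5j, -3.5. All Re(p)<0: Yes (stable)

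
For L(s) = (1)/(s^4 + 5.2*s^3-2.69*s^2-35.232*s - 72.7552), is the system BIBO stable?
Denominator: s^4 + 5.2*s^3 - 2.69*s^2 - 35.232*s - 72.7552 = (s - 2.9)(s + 4.9)(s^2 + 3.2*s + 5.12). Poles: -1.6 + 1.6j, -1.6 - 1.6j, -4.9, 2.9. All Re(p)<0: No (unstable)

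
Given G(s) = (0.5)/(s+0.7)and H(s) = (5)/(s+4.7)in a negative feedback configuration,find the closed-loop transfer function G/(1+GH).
Closed-loop T = G/(1+GH).
Numerator: G_num * H_den = 0.5*s + 2.35.
Denominator: G_den * H_den + G_num * H_num = (s^2 + 5.4*s + 3.29) + (2.5) = s^2 + 5.4*s + 5.79.
T(s) = (0.5*s + 2.35)/(s^2 + 5.4*s + 5.79)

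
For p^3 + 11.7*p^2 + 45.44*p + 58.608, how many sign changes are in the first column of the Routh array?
Routh array:
p^3: [1, 45.44]; p^2: [11.7, 58.608]; p^1: [40.4308]; p^0: [58.608]
First column: [1, 11.7, 40.4308, 58.608]. Sign changes = 0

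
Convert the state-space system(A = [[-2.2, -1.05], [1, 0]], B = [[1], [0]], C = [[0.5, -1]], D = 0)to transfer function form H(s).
H(s) = C(sI - A)⁻¹B + D.
Characteristic polynomial det(sI - A) = s^2 + 2.2*s + 1.05.
Numerator from C·adj(sI-A)·B + D·det(sI-A) = 0.5*s - 1.
H(s) = (0.5*s - 1)/(s^2 + 2.2*s + 1.05)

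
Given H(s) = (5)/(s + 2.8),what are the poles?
Set denominator = 0: s + 2.8 = 0 → Poles: -2.8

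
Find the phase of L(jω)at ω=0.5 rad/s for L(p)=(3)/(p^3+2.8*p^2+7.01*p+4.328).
Substitute p = j*0.5: L(j0.5) = 0.442677 - 0.412417j.
∠L(j0.5) = atan2(Im, Re) = atan2(-0.412417, 0.442677) = -42.97°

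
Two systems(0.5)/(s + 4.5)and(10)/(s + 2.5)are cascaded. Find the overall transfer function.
Series: H = H₁ · H₂ = (n₁·n₂)/(d₁·d₂).
Num: n₁·n₂ = 5. Den: d₁·d₂ = s^2 + 7*s + 11.25.
H(s) = (5)/(s^2 + 7*s + 11.25)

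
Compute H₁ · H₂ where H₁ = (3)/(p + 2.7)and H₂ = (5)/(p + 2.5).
Series: H = H₁ · H₂ = (n₁·n₂)/(d₁·d₂).
Num: n₁·n₂ = 15. Den: d₁·d₂ = p^2 + 5.2*p + 6.75.
H(p) = (15)/(p^2 + 5.2*p + 6.75)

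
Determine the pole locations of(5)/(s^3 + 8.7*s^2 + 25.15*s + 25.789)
Set denominator = 0: s^3 + 8.7*s^2 + 25.15*s + 25.789 = (s + 4.1)(s^2 + 4.6*s + 6.29) = 0 → Poles: -2.3 + 1j, -2.3 - 1j, -4.1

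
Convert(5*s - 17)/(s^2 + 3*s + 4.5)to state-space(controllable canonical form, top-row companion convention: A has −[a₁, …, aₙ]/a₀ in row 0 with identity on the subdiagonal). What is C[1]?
Reachable canonical form: C = numerator coefficients (right-aligned, zero-padded to length n).
num = 5*s - 17, C = [[5, -17]].
C[1] = -17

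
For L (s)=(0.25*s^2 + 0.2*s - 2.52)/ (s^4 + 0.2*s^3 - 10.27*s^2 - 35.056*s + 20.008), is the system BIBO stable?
Denominator: s^4 + 0.2*s^3 - 10.27*s^2 - 35.056*s + 20.008 = (s - 4.1)(s - 0.5)(s^2 + 4.8*s + 9.76). Poles: -2.4 + 2j, -2.4 - 2j, 0.5, 4.1. All Re(p)<0: No (unstable)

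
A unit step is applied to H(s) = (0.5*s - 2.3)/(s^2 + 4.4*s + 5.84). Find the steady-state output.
FVT: lim_{t→∞} y(t) = lim_{s→0} s*Y(s) where Y(s) = H(s)/s.
= lim_{s→0} H(s) = H(0) = num(0)/den(0) = -2.3/5.84 = -0.3938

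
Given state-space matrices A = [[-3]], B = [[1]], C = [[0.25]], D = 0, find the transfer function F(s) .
F(s) = C(sI - A)⁻¹B + D.
Characteristic polynomial det(sI - A) = s + 3.
Numerator from C·adj(sI-A)·B + D·det(sI-A) = 0.25.
F(s) = (0.25)/(s + 3)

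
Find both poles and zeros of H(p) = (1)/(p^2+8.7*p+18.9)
Set denominator = 0: p^2 + 8.7*p + 18.9 = (p + 4.5)(p + 4.2) = 0 → Poles: -4.2, -4.5
Numerator is a nonzero constant (1) → Zeros: none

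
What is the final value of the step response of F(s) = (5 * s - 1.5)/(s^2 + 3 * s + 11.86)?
FVT: lim_{t→∞} y(t) = lim_{s→0} s*Y(s) where Y(s) = F(s)/s.
= lim_{s→0} F(s) = F(0) = num(0)/den(0) = -1.5/11.86 = -0.1265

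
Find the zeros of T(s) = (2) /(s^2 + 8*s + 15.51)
Numerator is a nonzero constant (2) → Zeros: none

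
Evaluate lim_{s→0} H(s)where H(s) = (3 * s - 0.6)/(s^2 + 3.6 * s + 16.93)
DC gain = H(0) = num(0)/den(0) = -0.6/16.93 = -0.03544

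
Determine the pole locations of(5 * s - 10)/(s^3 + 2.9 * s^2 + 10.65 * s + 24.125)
Set denominator = 0: s^3 + 2.9*s^2 + 10.65*s + 24.125 = (s + 2.5)(s^2 + 0.4*s + 9.65) = 0 → Poles: -0.2 + 3.1j, -0.2 - 3.1j, -2.5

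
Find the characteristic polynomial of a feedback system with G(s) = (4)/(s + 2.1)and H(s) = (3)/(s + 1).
Characteristic poly = G_den * H_den + G_num * H_num = (s^2 + 3.1*s + 2.1) + (12) = s^2 + 3.1*s + 14.1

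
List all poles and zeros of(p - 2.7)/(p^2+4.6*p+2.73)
Set denominator = 0: p^2 + 4.6*p + 2.73 = (p + 3.9)(p + 0.7) = 0 → Poles: -0.7, -3.9
Set numerator = 0: p - 2.7 = 0 → Zeros: 2.7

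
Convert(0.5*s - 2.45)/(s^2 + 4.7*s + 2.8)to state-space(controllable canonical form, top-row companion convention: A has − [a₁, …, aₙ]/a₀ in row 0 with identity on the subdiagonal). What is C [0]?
Reachable canonical form: C = numerator coefficients (right-aligned, zero-padded to length n).
num = 0.5*s - 2.45, C = [[0.5, -2.45]].
C[0] = 0.5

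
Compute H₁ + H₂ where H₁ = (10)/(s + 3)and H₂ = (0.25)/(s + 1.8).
Parallel: H = H₁ + H₂ = (n₁·d₂ + n₂·d₁)/(d₁·d₂).
n₁·d₂ = 10*s + 18. n₂·d₁ = 0.25*s + 0.75. Sum = 10.25*s + 18.75. d₁·d₂ = s^2 + 4.8*s + 5.4.
H(s) = (10.25*s + 18.75)/(s^2 + 4.8*s + 5.4)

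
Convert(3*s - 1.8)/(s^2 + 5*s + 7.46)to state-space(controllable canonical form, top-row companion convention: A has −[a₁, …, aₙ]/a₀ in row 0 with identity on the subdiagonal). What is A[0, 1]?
Reachable canonical form for den = s^2 + 5*s + 7.46: top row of A = -[a₁,a₂,...,aₙ]/a₀, ones on the subdiagonal, zeros elsewhere.
A = [[-5, -7.46], [1, 0]].
A[0,1] = -7.46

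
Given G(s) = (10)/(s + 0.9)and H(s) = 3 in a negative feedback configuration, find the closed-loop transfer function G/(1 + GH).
Closed-loop T = G/(1+GH).
Numerator: G_num * H_den = 10.
Denominator: G_den * H_den + G_num * H_num = (s + 0.9) + (30) = s + 30.9.
T(s) = (10)/(s + 30.9)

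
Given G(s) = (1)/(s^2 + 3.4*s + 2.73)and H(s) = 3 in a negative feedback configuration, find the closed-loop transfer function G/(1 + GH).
Closed-loop T = G/(1+GH).
Numerator: G_num * H_den = 1.
Denominator: G_den * H_den + G_num * H_num = (s^2 + 3.4*s + 2.73) + (3) = s^2 + 3.4*s + 5.73.
T(s) = (1)/(s^2 + 3.4*s + 5.73)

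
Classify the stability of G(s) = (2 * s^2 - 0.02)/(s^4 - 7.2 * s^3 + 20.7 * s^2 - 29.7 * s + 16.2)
Denominator: s^4 - 7.2*s^3 + 20.7*s^2 - 29.7*s + 16.2 = (s - 1.2)(s - 3)(s^2 - 3*s + 4.5). Poles: 1.2, 1.5 + 1.5j, 1.5 - 1.5j, 3. Unstable (4 pole(s) in RHP)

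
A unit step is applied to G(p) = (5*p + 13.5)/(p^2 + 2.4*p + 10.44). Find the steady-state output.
FVT: lim_{t→∞} y(t) = lim_{p→0} p*Y(p) where Y(p) = G(p)/p.
= lim_{p→0} G(p) = G(0) = num(0)/den(0) = 13.5/10.44 = 1.293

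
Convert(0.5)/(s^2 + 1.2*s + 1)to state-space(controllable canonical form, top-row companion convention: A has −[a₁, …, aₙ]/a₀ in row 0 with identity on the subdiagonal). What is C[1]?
Reachable canonical form: C = numerator coefficients (right-aligned, zero-padded to length n).
num = 0.5, C = [[0, 0.5]].
C[1] = 0.5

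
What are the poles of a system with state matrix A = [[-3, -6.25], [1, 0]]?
Eigenvalues solve det(λI - A) = 0.
Characteristic polynomial: λ^2 + 3*λ + 6.25 = 0.
Roots: -1.5 + 2j, -1.5 - 2j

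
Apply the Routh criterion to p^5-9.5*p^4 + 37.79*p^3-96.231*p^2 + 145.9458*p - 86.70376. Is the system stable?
Routh array:
p^5: [1, 37.79, 145.9458]; p^4: [-9.5, -96.231, -86.70376]; p^3: [27.6604, 136.819]; p^2: [-49.2403, -86.70376]; p^1: [88.1139]; p^0: [-86.70376]
First column: [1, -9.5, 27.6604, -49.2403, 88.1139, -86.70376]. Sign changes = 5.
No, unstable (5 RHP root(s))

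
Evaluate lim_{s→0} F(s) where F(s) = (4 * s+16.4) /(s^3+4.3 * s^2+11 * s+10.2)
DC gain = F(0) = num(0)/den(0) = 16.4/10.2 = 1.608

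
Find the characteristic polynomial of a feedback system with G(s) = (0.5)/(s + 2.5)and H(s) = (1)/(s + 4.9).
Characteristic poly = G_den * H_den + G_num * H_num = (s^2 + 7.4*s + 12.25) + (0.5) = s^2 + 7.4*s + 12.75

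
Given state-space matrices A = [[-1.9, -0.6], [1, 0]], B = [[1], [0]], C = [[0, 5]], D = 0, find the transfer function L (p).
L(p) = C(pI - A)⁻¹B + D.
Characteristic polynomial det(pI - A) = p^2 + 1.9*p + 0.6.
Numerator from C·adj(pI-A)·B + D·det(pI-A) = 5.
L(p) = (5)/(p^2 + 1.9*p + 0.6)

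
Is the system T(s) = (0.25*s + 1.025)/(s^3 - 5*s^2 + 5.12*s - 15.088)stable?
Denominator: s^3 - 5*s^2 + 5.12*s - 15.088 = (s - 4.6)(s^2 - 0.4*s + 3.28). Poles: 0.2 + 1.8j, 0.2 - 1.8j, 4.6. All Re(p)<0: No (unstable)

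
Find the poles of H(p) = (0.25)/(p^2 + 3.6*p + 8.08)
Set denominator = 0: p^2 + 3.6*p + 8.08 = 0 → Poles: -1.8 + 2.2j, -1.8 - 2.2j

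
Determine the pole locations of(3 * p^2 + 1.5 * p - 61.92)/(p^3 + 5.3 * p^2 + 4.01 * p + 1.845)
Set denominator = 0: p^3 + 5.3*p^2 + 4.01*p + 1.845 = (p + 4.5)(p^2 + 0.8*p + 0.41) = 0 → Poles: -0.4 + 0.5j, -0.4 - 0.5j, -4.5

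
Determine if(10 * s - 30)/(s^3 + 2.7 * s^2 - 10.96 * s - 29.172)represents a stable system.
Denominator: s^3 + 2.7*s^2 - 10.96*s - 29.172 = (s - 3.3)(s + 2.6)(s + 3.4). Poles: -2.6, -3.4, 3.3. All Re(p)<0: No (unstable)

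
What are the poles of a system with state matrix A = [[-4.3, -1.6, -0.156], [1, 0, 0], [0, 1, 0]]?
Eigenvalues solve det(λI - A) = 0.
Characteristic polynomial: λ^3 + 4.3*λ^2 + 1.6*λ + 0.156 = 0.
Factor: (λ + 0.2)(λ + 3.9)(λ + 0.2) = 0.
Roots: -0.2, -0.2, -3.9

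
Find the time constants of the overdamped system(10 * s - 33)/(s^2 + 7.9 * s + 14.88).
Overdamped: real poles at -4.8, -3.1. τ = -1/pole → τ₁ = 0.2083, τ₂ = 0.3226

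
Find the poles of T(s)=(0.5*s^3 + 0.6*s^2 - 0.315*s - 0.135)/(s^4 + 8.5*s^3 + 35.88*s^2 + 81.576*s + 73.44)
Set denominator = 0: s^4 + 8.5*s^3 + 35.88*s^2 + 81.576*s + 73.44 = (s + 2.4)(s + 2.5)(s^2 + 3.6*s + 12.24) = 0 → Poles: -1.8 + 3j, -1.8 - 3j, -2.4, -2.5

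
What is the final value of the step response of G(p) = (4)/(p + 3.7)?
FVT: lim_{t→∞} y(t) = lim_{p→0} p*Y(p) where Y(p) = G(p)/p.
= lim_{p→0} G(p) = G(0) = num(0)/den(0) = 4/3.7 = 1.081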